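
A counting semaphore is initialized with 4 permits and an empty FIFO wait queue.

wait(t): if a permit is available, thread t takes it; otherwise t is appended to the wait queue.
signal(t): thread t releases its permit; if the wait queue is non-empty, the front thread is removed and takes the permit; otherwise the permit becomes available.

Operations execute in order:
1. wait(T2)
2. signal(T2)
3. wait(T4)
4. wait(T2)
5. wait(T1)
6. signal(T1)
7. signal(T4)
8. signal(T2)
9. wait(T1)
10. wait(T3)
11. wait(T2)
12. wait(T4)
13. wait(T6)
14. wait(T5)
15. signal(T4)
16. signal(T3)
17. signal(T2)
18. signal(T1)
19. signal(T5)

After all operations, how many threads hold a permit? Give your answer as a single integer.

Answer: 1

Derivation:
Step 1: wait(T2) -> count=3 queue=[] holders={T2}
Step 2: signal(T2) -> count=4 queue=[] holders={none}
Step 3: wait(T4) -> count=3 queue=[] holders={T4}
Step 4: wait(T2) -> count=2 queue=[] holders={T2,T4}
Step 5: wait(T1) -> count=1 queue=[] holders={T1,T2,T4}
Step 6: signal(T1) -> count=2 queue=[] holders={T2,T4}
Step 7: signal(T4) -> count=3 queue=[] holders={T2}
Step 8: signal(T2) -> count=4 queue=[] holders={none}
Step 9: wait(T1) -> count=3 queue=[] holders={T1}
Step 10: wait(T3) -> count=2 queue=[] holders={T1,T3}
Step 11: wait(T2) -> count=1 queue=[] holders={T1,T2,T3}
Step 12: wait(T4) -> count=0 queue=[] holders={T1,T2,T3,T4}
Step 13: wait(T6) -> count=0 queue=[T6] holders={T1,T2,T3,T4}
Step 14: wait(T5) -> count=0 queue=[T6,T5] holders={T1,T2,T3,T4}
Step 15: signal(T4) -> count=0 queue=[T5] holders={T1,T2,T3,T6}
Step 16: signal(T3) -> count=0 queue=[] holders={T1,T2,T5,T6}
Step 17: signal(T2) -> count=1 queue=[] holders={T1,T5,T6}
Step 18: signal(T1) -> count=2 queue=[] holders={T5,T6}
Step 19: signal(T5) -> count=3 queue=[] holders={T6}
Final holders: {T6} -> 1 thread(s)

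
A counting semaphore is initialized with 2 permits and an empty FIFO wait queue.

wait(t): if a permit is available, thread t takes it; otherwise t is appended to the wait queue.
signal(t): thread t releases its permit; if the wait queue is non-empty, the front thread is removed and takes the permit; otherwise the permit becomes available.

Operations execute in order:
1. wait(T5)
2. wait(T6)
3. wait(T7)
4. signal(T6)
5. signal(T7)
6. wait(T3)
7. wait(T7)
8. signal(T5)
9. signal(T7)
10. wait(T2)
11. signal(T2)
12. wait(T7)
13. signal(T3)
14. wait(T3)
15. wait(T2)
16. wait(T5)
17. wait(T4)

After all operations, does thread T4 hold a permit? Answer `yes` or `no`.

Step 1: wait(T5) -> count=1 queue=[] holders={T5}
Step 2: wait(T6) -> count=0 queue=[] holders={T5,T6}
Step 3: wait(T7) -> count=0 queue=[T7] holders={T5,T6}
Step 4: signal(T6) -> count=0 queue=[] holders={T5,T7}
Step 5: signal(T7) -> count=1 queue=[] holders={T5}
Step 6: wait(T3) -> count=0 queue=[] holders={T3,T5}
Step 7: wait(T7) -> count=0 queue=[T7] holders={T3,T5}
Step 8: signal(T5) -> count=0 queue=[] holders={T3,T7}
Step 9: signal(T7) -> count=1 queue=[] holders={T3}
Step 10: wait(T2) -> count=0 queue=[] holders={T2,T3}
Step 11: signal(T2) -> count=1 queue=[] holders={T3}
Step 12: wait(T7) -> count=0 queue=[] holders={T3,T7}
Step 13: signal(T3) -> count=1 queue=[] holders={T7}
Step 14: wait(T3) -> count=0 queue=[] holders={T3,T7}
Step 15: wait(T2) -> count=0 queue=[T2] holders={T3,T7}
Step 16: wait(T5) -> count=0 queue=[T2,T5] holders={T3,T7}
Step 17: wait(T4) -> count=0 queue=[T2,T5,T4] holders={T3,T7}
Final holders: {T3,T7} -> T4 not in holders

Answer: no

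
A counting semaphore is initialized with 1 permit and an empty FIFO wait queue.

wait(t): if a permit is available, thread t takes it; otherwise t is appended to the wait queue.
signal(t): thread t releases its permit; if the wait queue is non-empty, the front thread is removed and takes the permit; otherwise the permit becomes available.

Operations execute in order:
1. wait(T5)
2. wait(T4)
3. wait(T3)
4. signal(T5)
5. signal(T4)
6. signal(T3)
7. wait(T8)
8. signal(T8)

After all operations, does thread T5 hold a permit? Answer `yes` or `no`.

Step 1: wait(T5) -> count=0 queue=[] holders={T5}
Step 2: wait(T4) -> count=0 queue=[T4] holders={T5}
Step 3: wait(T3) -> count=0 queue=[T4,T3] holders={T5}
Step 4: signal(T5) -> count=0 queue=[T3] holders={T4}
Step 5: signal(T4) -> count=0 queue=[] holders={T3}
Step 6: signal(T3) -> count=1 queue=[] holders={none}
Step 7: wait(T8) -> count=0 queue=[] holders={T8}
Step 8: signal(T8) -> count=1 queue=[] holders={none}
Final holders: {none} -> T5 not in holders

Answer: no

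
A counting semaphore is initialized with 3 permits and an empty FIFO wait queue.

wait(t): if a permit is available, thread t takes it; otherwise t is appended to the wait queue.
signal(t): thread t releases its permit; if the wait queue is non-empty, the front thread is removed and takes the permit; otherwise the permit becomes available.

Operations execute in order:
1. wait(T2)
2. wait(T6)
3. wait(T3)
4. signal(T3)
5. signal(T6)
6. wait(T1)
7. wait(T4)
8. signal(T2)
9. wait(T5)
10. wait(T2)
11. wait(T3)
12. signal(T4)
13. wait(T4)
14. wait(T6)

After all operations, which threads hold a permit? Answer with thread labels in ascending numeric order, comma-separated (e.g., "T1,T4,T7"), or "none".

Step 1: wait(T2) -> count=2 queue=[] holders={T2}
Step 2: wait(T6) -> count=1 queue=[] holders={T2,T6}
Step 3: wait(T3) -> count=0 queue=[] holders={T2,T3,T6}
Step 4: signal(T3) -> count=1 queue=[] holders={T2,T6}
Step 5: signal(T6) -> count=2 queue=[] holders={T2}
Step 6: wait(T1) -> count=1 queue=[] holders={T1,T2}
Step 7: wait(T4) -> count=0 queue=[] holders={T1,T2,T4}
Step 8: signal(T2) -> count=1 queue=[] holders={T1,T4}
Step 9: wait(T5) -> count=0 queue=[] holders={T1,T4,T5}
Step 10: wait(T2) -> count=0 queue=[T2] holders={T1,T4,T5}
Step 11: wait(T3) -> count=0 queue=[T2,T3] holders={T1,T4,T5}
Step 12: signal(T4) -> count=0 queue=[T3] holders={T1,T2,T5}
Step 13: wait(T4) -> count=0 queue=[T3,T4] holders={T1,T2,T5}
Step 14: wait(T6) -> count=0 queue=[T3,T4,T6] holders={T1,T2,T5}
Final holders: T1,T2,T5

Answer: T1,T2,T5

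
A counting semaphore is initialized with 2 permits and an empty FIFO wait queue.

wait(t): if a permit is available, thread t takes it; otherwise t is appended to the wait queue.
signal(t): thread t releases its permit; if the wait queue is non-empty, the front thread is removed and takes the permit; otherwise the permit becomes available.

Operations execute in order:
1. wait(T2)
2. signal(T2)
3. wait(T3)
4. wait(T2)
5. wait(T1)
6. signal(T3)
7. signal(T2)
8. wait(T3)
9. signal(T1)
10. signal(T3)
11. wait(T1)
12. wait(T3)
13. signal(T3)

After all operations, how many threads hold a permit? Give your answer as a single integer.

Answer: 1

Derivation:
Step 1: wait(T2) -> count=1 queue=[] holders={T2}
Step 2: signal(T2) -> count=2 queue=[] holders={none}
Step 3: wait(T3) -> count=1 queue=[] holders={T3}
Step 4: wait(T2) -> count=0 queue=[] holders={T2,T3}
Step 5: wait(T1) -> count=0 queue=[T1] holders={T2,T3}
Step 6: signal(T3) -> count=0 queue=[] holders={T1,T2}
Step 7: signal(T2) -> count=1 queue=[] holders={T1}
Step 8: wait(T3) -> count=0 queue=[] holders={T1,T3}
Step 9: signal(T1) -> count=1 queue=[] holders={T3}
Step 10: signal(T3) -> count=2 queue=[] holders={none}
Step 11: wait(T1) -> count=1 queue=[] holders={T1}
Step 12: wait(T3) -> count=0 queue=[] holders={T1,T3}
Step 13: signal(T3) -> count=1 queue=[] holders={T1}
Final holders: {T1} -> 1 thread(s)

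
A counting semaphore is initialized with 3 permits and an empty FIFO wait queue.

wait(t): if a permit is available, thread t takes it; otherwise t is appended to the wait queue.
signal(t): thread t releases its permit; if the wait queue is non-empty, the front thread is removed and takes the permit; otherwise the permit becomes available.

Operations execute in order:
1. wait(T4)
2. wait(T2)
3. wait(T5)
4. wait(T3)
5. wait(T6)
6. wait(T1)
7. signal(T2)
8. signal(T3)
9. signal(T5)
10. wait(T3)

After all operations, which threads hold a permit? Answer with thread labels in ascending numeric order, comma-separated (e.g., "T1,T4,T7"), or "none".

Answer: T1,T4,T6

Derivation:
Step 1: wait(T4) -> count=2 queue=[] holders={T4}
Step 2: wait(T2) -> count=1 queue=[] holders={T2,T4}
Step 3: wait(T5) -> count=0 queue=[] holders={T2,T4,T5}
Step 4: wait(T3) -> count=0 queue=[T3] holders={T2,T4,T5}
Step 5: wait(T6) -> count=0 queue=[T3,T6] holders={T2,T4,T5}
Step 6: wait(T1) -> count=0 queue=[T3,T6,T1] holders={T2,T4,T5}
Step 7: signal(T2) -> count=0 queue=[T6,T1] holders={T3,T4,T5}
Step 8: signal(T3) -> count=0 queue=[T1] holders={T4,T5,T6}
Step 9: signal(T5) -> count=0 queue=[] holders={T1,T4,T6}
Step 10: wait(T3) -> count=0 queue=[T3] holders={T1,T4,T6}
Final holders: T1,T4,T6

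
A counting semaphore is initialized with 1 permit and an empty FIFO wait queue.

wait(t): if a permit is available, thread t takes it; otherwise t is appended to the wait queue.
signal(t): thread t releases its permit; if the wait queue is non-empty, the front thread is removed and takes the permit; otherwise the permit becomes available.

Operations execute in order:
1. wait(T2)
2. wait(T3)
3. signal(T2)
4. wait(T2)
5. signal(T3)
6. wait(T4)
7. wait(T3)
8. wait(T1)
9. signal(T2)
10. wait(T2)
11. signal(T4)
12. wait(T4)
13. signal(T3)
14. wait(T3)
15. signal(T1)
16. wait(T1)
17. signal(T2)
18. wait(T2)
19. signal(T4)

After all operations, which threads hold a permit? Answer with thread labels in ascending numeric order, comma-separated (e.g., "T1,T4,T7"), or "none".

Answer: T3

Derivation:
Step 1: wait(T2) -> count=0 queue=[] holders={T2}
Step 2: wait(T3) -> count=0 queue=[T3] holders={T2}
Step 3: signal(T2) -> count=0 queue=[] holders={T3}
Step 4: wait(T2) -> count=0 queue=[T2] holders={T3}
Step 5: signal(T3) -> count=0 queue=[] holders={T2}
Step 6: wait(T4) -> count=0 queue=[T4] holders={T2}
Step 7: wait(T3) -> count=0 queue=[T4,T3] holders={T2}
Step 8: wait(T1) -> count=0 queue=[T4,T3,T1] holders={T2}
Step 9: signal(T2) -> count=0 queue=[T3,T1] holders={T4}
Step 10: wait(T2) -> count=0 queue=[T3,T1,T2] holders={T4}
Step 11: signal(T4) -> count=0 queue=[T1,T2] holders={T3}
Step 12: wait(T4) -> count=0 queue=[T1,T2,T4] holders={T3}
Step 13: signal(T3) -> count=0 queue=[T2,T4] holders={T1}
Step 14: wait(T3) -> count=0 queue=[T2,T4,T3] holders={T1}
Step 15: signal(T1) -> count=0 queue=[T4,T3] holders={T2}
Step 16: wait(T1) -> count=0 queue=[T4,T3,T1] holders={T2}
Step 17: signal(T2) -> count=0 queue=[T3,T1] holders={T4}
Step 18: wait(T2) -> count=0 queue=[T3,T1,T2] holders={T4}
Step 19: signal(T4) -> count=0 queue=[T1,T2] holders={T3}
Final holders: T3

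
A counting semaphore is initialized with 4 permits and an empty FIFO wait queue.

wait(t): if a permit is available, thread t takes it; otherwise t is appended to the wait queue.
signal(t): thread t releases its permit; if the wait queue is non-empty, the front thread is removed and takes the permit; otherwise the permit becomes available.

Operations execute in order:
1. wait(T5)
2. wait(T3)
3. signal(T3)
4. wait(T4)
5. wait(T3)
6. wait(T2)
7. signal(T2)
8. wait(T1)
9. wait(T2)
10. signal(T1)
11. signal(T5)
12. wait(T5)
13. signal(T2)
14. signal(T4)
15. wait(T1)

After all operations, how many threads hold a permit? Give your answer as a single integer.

Step 1: wait(T5) -> count=3 queue=[] holders={T5}
Step 2: wait(T3) -> count=2 queue=[] holders={T3,T5}
Step 3: signal(T3) -> count=3 queue=[] holders={T5}
Step 4: wait(T4) -> count=2 queue=[] holders={T4,T5}
Step 5: wait(T3) -> count=1 queue=[] holders={T3,T4,T5}
Step 6: wait(T2) -> count=0 queue=[] holders={T2,T3,T4,T5}
Step 7: signal(T2) -> count=1 queue=[] holders={T3,T4,T5}
Step 8: wait(T1) -> count=0 queue=[] holders={T1,T3,T4,T5}
Step 9: wait(T2) -> count=0 queue=[T2] holders={T1,T3,T4,T5}
Step 10: signal(T1) -> count=0 queue=[] holders={T2,T3,T4,T5}
Step 11: signal(T5) -> count=1 queue=[] holders={T2,T3,T4}
Step 12: wait(T5) -> count=0 queue=[] holders={T2,T3,T4,T5}
Step 13: signal(T2) -> count=1 queue=[] holders={T3,T4,T5}
Step 14: signal(T4) -> count=2 queue=[] holders={T3,T5}
Step 15: wait(T1) -> count=1 queue=[] holders={T1,T3,T5}
Final holders: {T1,T3,T5} -> 3 thread(s)

Answer: 3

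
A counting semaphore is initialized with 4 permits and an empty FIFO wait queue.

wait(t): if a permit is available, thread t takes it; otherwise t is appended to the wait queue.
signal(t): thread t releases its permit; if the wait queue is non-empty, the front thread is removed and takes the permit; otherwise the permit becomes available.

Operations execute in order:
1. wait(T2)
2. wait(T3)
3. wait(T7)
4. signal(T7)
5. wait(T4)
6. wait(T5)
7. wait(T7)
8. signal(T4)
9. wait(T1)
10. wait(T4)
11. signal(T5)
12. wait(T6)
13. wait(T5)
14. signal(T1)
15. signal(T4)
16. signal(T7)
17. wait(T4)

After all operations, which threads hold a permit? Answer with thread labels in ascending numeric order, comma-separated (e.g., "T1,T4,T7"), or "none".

Step 1: wait(T2) -> count=3 queue=[] holders={T2}
Step 2: wait(T3) -> count=2 queue=[] holders={T2,T3}
Step 3: wait(T7) -> count=1 queue=[] holders={T2,T3,T7}
Step 4: signal(T7) -> count=2 queue=[] holders={T2,T3}
Step 5: wait(T4) -> count=1 queue=[] holders={T2,T3,T4}
Step 6: wait(T5) -> count=0 queue=[] holders={T2,T3,T4,T5}
Step 7: wait(T7) -> count=0 queue=[T7] holders={T2,T3,T4,T5}
Step 8: signal(T4) -> count=0 queue=[] holders={T2,T3,T5,T7}
Step 9: wait(T1) -> count=0 queue=[T1] holders={T2,T3,T5,T7}
Step 10: wait(T4) -> count=0 queue=[T1,T4] holders={T2,T3,T5,T7}
Step 11: signal(T5) -> count=0 queue=[T4] holders={T1,T2,T3,T7}
Step 12: wait(T6) -> count=0 queue=[T4,T6] holders={T1,T2,T3,T7}
Step 13: wait(T5) -> count=0 queue=[T4,T6,T5] holders={T1,T2,T3,T7}
Step 14: signal(T1) -> count=0 queue=[T6,T5] holders={T2,T3,T4,T7}
Step 15: signal(T4) -> count=0 queue=[T5] holders={T2,T3,T6,T7}
Step 16: signal(T7) -> count=0 queue=[] holders={T2,T3,T5,T6}
Step 17: wait(T4) -> count=0 queue=[T4] holders={T2,T3,T5,T6}
Final holders: T2,T3,T5,T6

Answer: T2,T3,T5,T6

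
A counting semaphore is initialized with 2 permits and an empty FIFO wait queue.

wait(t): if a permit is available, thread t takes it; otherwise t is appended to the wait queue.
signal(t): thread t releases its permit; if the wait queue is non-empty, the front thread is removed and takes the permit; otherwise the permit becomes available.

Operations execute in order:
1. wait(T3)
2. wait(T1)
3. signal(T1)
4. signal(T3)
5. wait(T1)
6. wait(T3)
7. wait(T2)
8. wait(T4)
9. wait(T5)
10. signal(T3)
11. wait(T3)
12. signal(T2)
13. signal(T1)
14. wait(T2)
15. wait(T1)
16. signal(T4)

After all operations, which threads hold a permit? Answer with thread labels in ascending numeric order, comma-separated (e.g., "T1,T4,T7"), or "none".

Answer: T3,T5

Derivation:
Step 1: wait(T3) -> count=1 queue=[] holders={T3}
Step 2: wait(T1) -> count=0 queue=[] holders={T1,T3}
Step 3: signal(T1) -> count=1 queue=[] holders={T3}
Step 4: signal(T3) -> count=2 queue=[] holders={none}
Step 5: wait(T1) -> count=1 queue=[] holders={T1}
Step 6: wait(T3) -> count=0 queue=[] holders={T1,T3}
Step 7: wait(T2) -> count=0 queue=[T2] holders={T1,T3}
Step 8: wait(T4) -> count=0 queue=[T2,T4] holders={T1,T3}
Step 9: wait(T5) -> count=0 queue=[T2,T4,T5] holders={T1,T3}
Step 10: signal(T3) -> count=0 queue=[T4,T5] holders={T1,T2}
Step 11: wait(T3) -> count=0 queue=[T4,T5,T3] holders={T1,T2}
Step 12: signal(T2) -> count=0 queue=[T5,T3] holders={T1,T4}
Step 13: signal(T1) -> count=0 queue=[T3] holders={T4,T5}
Step 14: wait(T2) -> count=0 queue=[T3,T2] holders={T4,T5}
Step 15: wait(T1) -> count=0 queue=[T3,T2,T1] holders={T4,T5}
Step 16: signal(T4) -> count=0 queue=[T2,T1] holders={T3,T5}
Final holders: T3,T5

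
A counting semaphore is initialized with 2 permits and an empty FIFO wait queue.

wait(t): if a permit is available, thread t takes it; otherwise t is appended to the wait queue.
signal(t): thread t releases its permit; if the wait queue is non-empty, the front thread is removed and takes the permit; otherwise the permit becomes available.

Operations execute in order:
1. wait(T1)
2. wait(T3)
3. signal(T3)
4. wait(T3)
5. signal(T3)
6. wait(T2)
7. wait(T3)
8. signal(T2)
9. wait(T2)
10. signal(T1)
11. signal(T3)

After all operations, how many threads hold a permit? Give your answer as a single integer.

Step 1: wait(T1) -> count=1 queue=[] holders={T1}
Step 2: wait(T3) -> count=0 queue=[] holders={T1,T3}
Step 3: signal(T3) -> count=1 queue=[] holders={T1}
Step 4: wait(T3) -> count=0 queue=[] holders={T1,T3}
Step 5: signal(T3) -> count=1 queue=[] holders={T1}
Step 6: wait(T2) -> count=0 queue=[] holders={T1,T2}
Step 7: wait(T3) -> count=0 queue=[T3] holders={T1,T2}
Step 8: signal(T2) -> count=0 queue=[] holders={T1,T3}
Step 9: wait(T2) -> count=0 queue=[T2] holders={T1,T3}
Step 10: signal(T1) -> count=0 queue=[] holders={T2,T3}
Step 11: signal(T3) -> count=1 queue=[] holders={T2}
Final holders: {T2} -> 1 thread(s)

Answer: 1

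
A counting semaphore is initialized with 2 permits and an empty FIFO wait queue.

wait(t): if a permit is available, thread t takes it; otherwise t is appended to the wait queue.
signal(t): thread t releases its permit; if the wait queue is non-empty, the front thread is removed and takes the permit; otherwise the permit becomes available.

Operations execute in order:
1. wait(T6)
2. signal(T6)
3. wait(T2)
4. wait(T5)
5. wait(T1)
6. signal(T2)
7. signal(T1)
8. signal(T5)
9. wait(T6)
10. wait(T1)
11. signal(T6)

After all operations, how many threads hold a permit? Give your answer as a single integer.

Answer: 1

Derivation:
Step 1: wait(T6) -> count=1 queue=[] holders={T6}
Step 2: signal(T6) -> count=2 queue=[] holders={none}
Step 3: wait(T2) -> count=1 queue=[] holders={T2}
Step 4: wait(T5) -> count=0 queue=[] holders={T2,T5}
Step 5: wait(T1) -> count=0 queue=[T1] holders={T2,T5}
Step 6: signal(T2) -> count=0 queue=[] holders={T1,T5}
Step 7: signal(T1) -> count=1 queue=[] holders={T5}
Step 8: signal(T5) -> count=2 queue=[] holders={none}
Step 9: wait(T6) -> count=1 queue=[] holders={T6}
Step 10: wait(T1) -> count=0 queue=[] holders={T1,T6}
Step 11: signal(T6) -> count=1 queue=[] holders={T1}
Final holders: {T1} -> 1 thread(s)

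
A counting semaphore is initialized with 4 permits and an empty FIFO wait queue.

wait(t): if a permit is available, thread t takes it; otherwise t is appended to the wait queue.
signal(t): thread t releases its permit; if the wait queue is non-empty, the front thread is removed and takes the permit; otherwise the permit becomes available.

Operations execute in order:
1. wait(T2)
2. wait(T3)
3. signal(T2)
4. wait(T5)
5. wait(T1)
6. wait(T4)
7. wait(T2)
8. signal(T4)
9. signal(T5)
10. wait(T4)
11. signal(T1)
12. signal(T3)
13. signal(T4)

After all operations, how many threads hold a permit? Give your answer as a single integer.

Answer: 1

Derivation:
Step 1: wait(T2) -> count=3 queue=[] holders={T2}
Step 2: wait(T3) -> count=2 queue=[] holders={T2,T3}
Step 3: signal(T2) -> count=3 queue=[] holders={T3}
Step 4: wait(T5) -> count=2 queue=[] holders={T3,T5}
Step 5: wait(T1) -> count=1 queue=[] holders={T1,T3,T5}
Step 6: wait(T4) -> count=0 queue=[] holders={T1,T3,T4,T5}
Step 7: wait(T2) -> count=0 queue=[T2] holders={T1,T3,T4,T5}
Step 8: signal(T4) -> count=0 queue=[] holders={T1,T2,T3,T5}
Step 9: signal(T5) -> count=1 queue=[] holders={T1,T2,T3}
Step 10: wait(T4) -> count=0 queue=[] holders={T1,T2,T3,T4}
Step 11: signal(T1) -> count=1 queue=[] holders={T2,T3,T4}
Step 12: signal(T3) -> count=2 queue=[] holders={T2,T4}
Step 13: signal(T4) -> count=3 queue=[] holders={T2}
Final holders: {T2} -> 1 thread(s)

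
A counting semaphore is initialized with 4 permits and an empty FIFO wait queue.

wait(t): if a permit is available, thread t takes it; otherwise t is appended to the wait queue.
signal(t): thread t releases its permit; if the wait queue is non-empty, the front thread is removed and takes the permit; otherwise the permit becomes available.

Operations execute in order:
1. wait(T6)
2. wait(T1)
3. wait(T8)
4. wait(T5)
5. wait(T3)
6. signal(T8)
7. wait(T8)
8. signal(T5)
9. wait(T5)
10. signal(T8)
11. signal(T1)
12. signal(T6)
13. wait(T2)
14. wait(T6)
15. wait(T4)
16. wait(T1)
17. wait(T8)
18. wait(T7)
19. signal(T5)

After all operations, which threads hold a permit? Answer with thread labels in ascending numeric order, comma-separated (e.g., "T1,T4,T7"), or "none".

Answer: T2,T3,T4,T6

Derivation:
Step 1: wait(T6) -> count=3 queue=[] holders={T6}
Step 2: wait(T1) -> count=2 queue=[] holders={T1,T6}
Step 3: wait(T8) -> count=1 queue=[] holders={T1,T6,T8}
Step 4: wait(T5) -> count=0 queue=[] holders={T1,T5,T6,T8}
Step 5: wait(T3) -> count=0 queue=[T3] holders={T1,T5,T6,T8}
Step 6: signal(T8) -> count=0 queue=[] holders={T1,T3,T5,T6}
Step 7: wait(T8) -> count=0 queue=[T8] holders={T1,T3,T5,T6}
Step 8: signal(T5) -> count=0 queue=[] holders={T1,T3,T6,T8}
Step 9: wait(T5) -> count=0 queue=[T5] holders={T1,T3,T6,T8}
Step 10: signal(T8) -> count=0 queue=[] holders={T1,T3,T5,T6}
Step 11: signal(T1) -> count=1 queue=[] holders={T3,T5,T6}
Step 12: signal(T6) -> count=2 queue=[] holders={T3,T5}
Step 13: wait(T2) -> count=1 queue=[] holders={T2,T3,T5}
Step 14: wait(T6) -> count=0 queue=[] holders={T2,T3,T5,T6}
Step 15: wait(T4) -> count=0 queue=[T4] holders={T2,T3,T5,T6}
Step 16: wait(T1) -> count=0 queue=[T4,T1] holders={T2,T3,T5,T6}
Step 17: wait(T8) -> count=0 queue=[T4,T1,T8] holders={T2,T3,T5,T6}
Step 18: wait(T7) -> count=0 queue=[T4,T1,T8,T7] holders={T2,T3,T5,T6}
Step 19: signal(T5) -> count=0 queue=[T1,T8,T7] holders={T2,T3,T4,T6}
Final holders: T2,T3,T4,T6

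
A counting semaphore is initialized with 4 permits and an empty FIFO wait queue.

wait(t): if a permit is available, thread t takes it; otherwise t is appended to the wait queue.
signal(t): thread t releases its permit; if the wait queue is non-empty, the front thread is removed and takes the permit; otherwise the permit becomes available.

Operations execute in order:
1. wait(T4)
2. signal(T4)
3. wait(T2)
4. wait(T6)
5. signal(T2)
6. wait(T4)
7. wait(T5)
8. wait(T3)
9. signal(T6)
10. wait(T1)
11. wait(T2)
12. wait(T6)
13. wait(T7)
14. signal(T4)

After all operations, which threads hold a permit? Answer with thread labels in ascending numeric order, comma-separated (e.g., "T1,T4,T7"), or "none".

Answer: T1,T2,T3,T5

Derivation:
Step 1: wait(T4) -> count=3 queue=[] holders={T4}
Step 2: signal(T4) -> count=4 queue=[] holders={none}
Step 3: wait(T2) -> count=3 queue=[] holders={T2}
Step 4: wait(T6) -> count=2 queue=[] holders={T2,T6}
Step 5: signal(T2) -> count=3 queue=[] holders={T6}
Step 6: wait(T4) -> count=2 queue=[] holders={T4,T6}
Step 7: wait(T5) -> count=1 queue=[] holders={T4,T5,T6}
Step 8: wait(T3) -> count=0 queue=[] holders={T3,T4,T5,T6}
Step 9: signal(T6) -> count=1 queue=[] holders={T3,T4,T5}
Step 10: wait(T1) -> count=0 queue=[] holders={T1,T3,T4,T5}
Step 11: wait(T2) -> count=0 queue=[T2] holders={T1,T3,T4,T5}
Step 12: wait(T6) -> count=0 queue=[T2,T6] holders={T1,T3,T4,T5}
Step 13: wait(T7) -> count=0 queue=[T2,T6,T7] holders={T1,T3,T4,T5}
Step 14: signal(T4) -> count=0 queue=[T6,T7] holders={T1,T2,T3,T5}
Final holders: T1,T2,T3,T5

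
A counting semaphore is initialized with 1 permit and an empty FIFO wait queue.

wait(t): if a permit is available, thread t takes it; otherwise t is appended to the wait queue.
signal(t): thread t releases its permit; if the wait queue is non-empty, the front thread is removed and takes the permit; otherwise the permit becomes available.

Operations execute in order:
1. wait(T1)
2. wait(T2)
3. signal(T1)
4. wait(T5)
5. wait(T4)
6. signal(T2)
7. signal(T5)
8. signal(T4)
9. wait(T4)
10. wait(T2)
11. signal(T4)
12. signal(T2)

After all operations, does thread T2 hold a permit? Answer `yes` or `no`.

Answer: no

Derivation:
Step 1: wait(T1) -> count=0 queue=[] holders={T1}
Step 2: wait(T2) -> count=0 queue=[T2] holders={T1}
Step 3: signal(T1) -> count=0 queue=[] holders={T2}
Step 4: wait(T5) -> count=0 queue=[T5] holders={T2}
Step 5: wait(T4) -> count=0 queue=[T5,T4] holders={T2}
Step 6: signal(T2) -> count=0 queue=[T4] holders={T5}
Step 7: signal(T5) -> count=0 queue=[] holders={T4}
Step 8: signal(T4) -> count=1 queue=[] holders={none}
Step 9: wait(T4) -> count=0 queue=[] holders={T4}
Step 10: wait(T2) -> count=0 queue=[T2] holders={T4}
Step 11: signal(T4) -> count=0 queue=[] holders={T2}
Step 12: signal(T2) -> count=1 queue=[] holders={none}
Final holders: {none} -> T2 not in holders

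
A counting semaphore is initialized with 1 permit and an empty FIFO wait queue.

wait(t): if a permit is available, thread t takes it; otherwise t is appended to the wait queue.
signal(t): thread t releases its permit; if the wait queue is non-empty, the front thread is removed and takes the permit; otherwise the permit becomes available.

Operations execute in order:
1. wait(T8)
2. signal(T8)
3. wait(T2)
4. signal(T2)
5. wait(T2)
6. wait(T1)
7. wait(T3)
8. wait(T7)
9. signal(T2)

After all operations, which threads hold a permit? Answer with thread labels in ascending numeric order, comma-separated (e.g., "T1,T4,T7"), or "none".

Answer: T1

Derivation:
Step 1: wait(T8) -> count=0 queue=[] holders={T8}
Step 2: signal(T8) -> count=1 queue=[] holders={none}
Step 3: wait(T2) -> count=0 queue=[] holders={T2}
Step 4: signal(T2) -> count=1 queue=[] holders={none}
Step 5: wait(T2) -> count=0 queue=[] holders={T2}
Step 6: wait(T1) -> count=0 queue=[T1] holders={T2}
Step 7: wait(T3) -> count=0 queue=[T1,T3] holders={T2}
Step 8: wait(T7) -> count=0 queue=[T1,T3,T7] holders={T2}
Step 9: signal(T2) -> count=0 queue=[T3,T7] holders={T1}
Final holders: T1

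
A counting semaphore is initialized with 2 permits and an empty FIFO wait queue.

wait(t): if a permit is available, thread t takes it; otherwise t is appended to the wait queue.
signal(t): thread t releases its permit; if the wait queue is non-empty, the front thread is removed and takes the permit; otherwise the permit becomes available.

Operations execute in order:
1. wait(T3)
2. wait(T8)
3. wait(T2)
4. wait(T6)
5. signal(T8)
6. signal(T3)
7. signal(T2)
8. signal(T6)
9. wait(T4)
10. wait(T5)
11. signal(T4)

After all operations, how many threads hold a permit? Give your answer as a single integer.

Answer: 1

Derivation:
Step 1: wait(T3) -> count=1 queue=[] holders={T3}
Step 2: wait(T8) -> count=0 queue=[] holders={T3,T8}
Step 3: wait(T2) -> count=0 queue=[T2] holders={T3,T8}
Step 4: wait(T6) -> count=0 queue=[T2,T6] holders={T3,T8}
Step 5: signal(T8) -> count=0 queue=[T6] holders={T2,T3}
Step 6: signal(T3) -> count=0 queue=[] holders={T2,T6}
Step 7: signal(T2) -> count=1 queue=[] holders={T6}
Step 8: signal(T6) -> count=2 queue=[] holders={none}
Step 9: wait(T4) -> count=1 queue=[] holders={T4}
Step 10: wait(T5) -> count=0 queue=[] holders={T4,T5}
Step 11: signal(T4) -> count=1 queue=[] holders={T5}
Final holders: {T5} -> 1 thread(s)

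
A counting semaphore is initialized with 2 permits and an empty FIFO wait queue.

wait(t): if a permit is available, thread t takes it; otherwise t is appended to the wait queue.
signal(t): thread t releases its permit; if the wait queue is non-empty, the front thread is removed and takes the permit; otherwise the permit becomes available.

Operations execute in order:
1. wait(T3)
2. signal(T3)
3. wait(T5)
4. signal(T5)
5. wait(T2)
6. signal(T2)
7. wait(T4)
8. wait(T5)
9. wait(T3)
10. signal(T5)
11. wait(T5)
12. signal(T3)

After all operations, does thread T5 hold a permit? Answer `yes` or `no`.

Answer: yes

Derivation:
Step 1: wait(T3) -> count=1 queue=[] holders={T3}
Step 2: signal(T3) -> count=2 queue=[] holders={none}
Step 3: wait(T5) -> count=1 queue=[] holders={T5}
Step 4: signal(T5) -> count=2 queue=[] holders={none}
Step 5: wait(T2) -> count=1 queue=[] holders={T2}
Step 6: signal(T2) -> count=2 queue=[] holders={none}
Step 7: wait(T4) -> count=1 queue=[] holders={T4}
Step 8: wait(T5) -> count=0 queue=[] holders={T4,T5}
Step 9: wait(T3) -> count=0 queue=[T3] holders={T4,T5}
Step 10: signal(T5) -> count=0 queue=[] holders={T3,T4}
Step 11: wait(T5) -> count=0 queue=[T5] holders={T3,T4}
Step 12: signal(T3) -> count=0 queue=[] holders={T4,T5}
Final holders: {T4,T5} -> T5 in holders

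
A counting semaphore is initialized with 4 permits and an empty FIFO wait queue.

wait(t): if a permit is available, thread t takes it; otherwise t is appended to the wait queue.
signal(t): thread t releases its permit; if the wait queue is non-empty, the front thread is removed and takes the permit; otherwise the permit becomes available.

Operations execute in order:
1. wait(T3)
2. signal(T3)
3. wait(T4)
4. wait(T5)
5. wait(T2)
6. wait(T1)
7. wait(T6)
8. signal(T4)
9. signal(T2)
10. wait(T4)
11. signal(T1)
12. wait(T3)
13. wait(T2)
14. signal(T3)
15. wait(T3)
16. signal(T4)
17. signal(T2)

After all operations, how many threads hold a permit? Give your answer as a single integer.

Step 1: wait(T3) -> count=3 queue=[] holders={T3}
Step 2: signal(T3) -> count=4 queue=[] holders={none}
Step 3: wait(T4) -> count=3 queue=[] holders={T4}
Step 4: wait(T5) -> count=2 queue=[] holders={T4,T5}
Step 5: wait(T2) -> count=1 queue=[] holders={T2,T4,T5}
Step 6: wait(T1) -> count=0 queue=[] holders={T1,T2,T4,T5}
Step 7: wait(T6) -> count=0 queue=[T6] holders={T1,T2,T4,T5}
Step 8: signal(T4) -> count=0 queue=[] holders={T1,T2,T5,T6}
Step 9: signal(T2) -> count=1 queue=[] holders={T1,T5,T6}
Step 10: wait(T4) -> count=0 queue=[] holders={T1,T4,T5,T6}
Step 11: signal(T1) -> count=1 queue=[] holders={T4,T5,T6}
Step 12: wait(T3) -> count=0 queue=[] holders={T3,T4,T5,T6}
Step 13: wait(T2) -> count=0 queue=[T2] holders={T3,T4,T5,T6}
Step 14: signal(T3) -> count=0 queue=[] holders={T2,T4,T5,T6}
Step 15: wait(T3) -> count=0 queue=[T3] holders={T2,T4,T5,T6}
Step 16: signal(T4) -> count=0 queue=[] holders={T2,T3,T5,T6}
Step 17: signal(T2) -> count=1 queue=[] holders={T3,T5,T6}
Final holders: {T3,T5,T6} -> 3 thread(s)

Answer: 3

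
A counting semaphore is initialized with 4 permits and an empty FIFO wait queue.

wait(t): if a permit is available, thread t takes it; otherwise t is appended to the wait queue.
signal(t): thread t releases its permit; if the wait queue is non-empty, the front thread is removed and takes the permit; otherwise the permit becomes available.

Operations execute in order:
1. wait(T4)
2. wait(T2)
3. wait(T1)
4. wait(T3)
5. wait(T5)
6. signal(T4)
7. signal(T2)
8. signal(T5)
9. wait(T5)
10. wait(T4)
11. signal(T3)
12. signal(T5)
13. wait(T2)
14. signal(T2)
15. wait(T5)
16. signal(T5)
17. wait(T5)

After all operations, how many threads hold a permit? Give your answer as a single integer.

Step 1: wait(T4) -> count=3 queue=[] holders={T4}
Step 2: wait(T2) -> count=2 queue=[] holders={T2,T4}
Step 3: wait(T1) -> count=1 queue=[] holders={T1,T2,T4}
Step 4: wait(T3) -> count=0 queue=[] holders={T1,T2,T3,T4}
Step 5: wait(T5) -> count=0 queue=[T5] holders={T1,T2,T3,T4}
Step 6: signal(T4) -> count=0 queue=[] holders={T1,T2,T3,T5}
Step 7: signal(T2) -> count=1 queue=[] holders={T1,T3,T5}
Step 8: signal(T5) -> count=2 queue=[] holders={T1,T3}
Step 9: wait(T5) -> count=1 queue=[] holders={T1,T3,T5}
Step 10: wait(T4) -> count=0 queue=[] holders={T1,T3,T4,T5}
Step 11: signal(T3) -> count=1 queue=[] holders={T1,T4,T5}
Step 12: signal(T5) -> count=2 queue=[] holders={T1,T4}
Step 13: wait(T2) -> count=1 queue=[] holders={T1,T2,T4}
Step 14: signal(T2) -> count=2 queue=[] holders={T1,T4}
Step 15: wait(T5) -> count=1 queue=[] holders={T1,T4,T5}
Step 16: signal(T5) -> count=2 queue=[] holders={T1,T4}
Step 17: wait(T5) -> count=1 queue=[] holders={T1,T4,T5}
Final holders: {T1,T4,T5} -> 3 thread(s)

Answer: 3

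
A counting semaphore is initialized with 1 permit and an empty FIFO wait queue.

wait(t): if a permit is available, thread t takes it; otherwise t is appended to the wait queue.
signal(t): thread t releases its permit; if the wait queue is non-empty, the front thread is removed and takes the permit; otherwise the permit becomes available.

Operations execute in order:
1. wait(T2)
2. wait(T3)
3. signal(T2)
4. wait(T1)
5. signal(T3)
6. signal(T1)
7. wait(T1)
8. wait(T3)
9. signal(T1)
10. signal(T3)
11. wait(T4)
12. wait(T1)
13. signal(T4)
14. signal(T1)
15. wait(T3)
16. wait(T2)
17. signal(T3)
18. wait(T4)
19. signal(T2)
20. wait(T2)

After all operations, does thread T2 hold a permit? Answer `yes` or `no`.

Answer: no

Derivation:
Step 1: wait(T2) -> count=0 queue=[] holders={T2}
Step 2: wait(T3) -> count=0 queue=[T3] holders={T2}
Step 3: signal(T2) -> count=0 queue=[] holders={T3}
Step 4: wait(T1) -> count=0 queue=[T1] holders={T3}
Step 5: signal(T3) -> count=0 queue=[] holders={T1}
Step 6: signal(T1) -> count=1 queue=[] holders={none}
Step 7: wait(T1) -> count=0 queue=[] holders={T1}
Step 8: wait(T3) -> count=0 queue=[T3] holders={T1}
Step 9: signal(T1) -> count=0 queue=[] holders={T3}
Step 10: signal(T3) -> count=1 queue=[] holders={none}
Step 11: wait(T4) -> count=0 queue=[] holders={T4}
Step 12: wait(T1) -> count=0 queue=[T1] holders={T4}
Step 13: signal(T4) -> count=0 queue=[] holders={T1}
Step 14: signal(T1) -> count=1 queue=[] holders={none}
Step 15: wait(T3) -> count=0 queue=[] holders={T3}
Step 16: wait(T2) -> count=0 queue=[T2] holders={T3}
Step 17: signal(T3) -> count=0 queue=[] holders={T2}
Step 18: wait(T4) -> count=0 queue=[T4] holders={T2}
Step 19: signal(T2) -> count=0 queue=[] holders={T4}
Step 20: wait(T2) -> count=0 queue=[T2] holders={T4}
Final holders: {T4} -> T2 not in holders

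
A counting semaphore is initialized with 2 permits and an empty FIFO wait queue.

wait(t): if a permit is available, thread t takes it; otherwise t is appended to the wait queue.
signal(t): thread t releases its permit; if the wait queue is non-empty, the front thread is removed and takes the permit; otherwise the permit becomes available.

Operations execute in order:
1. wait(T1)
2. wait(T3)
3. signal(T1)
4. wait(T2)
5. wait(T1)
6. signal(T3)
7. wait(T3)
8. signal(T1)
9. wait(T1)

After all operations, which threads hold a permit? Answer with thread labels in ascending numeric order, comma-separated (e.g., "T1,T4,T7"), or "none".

Step 1: wait(T1) -> count=1 queue=[] holders={T1}
Step 2: wait(T3) -> count=0 queue=[] holders={T1,T3}
Step 3: signal(T1) -> count=1 queue=[] holders={T3}
Step 4: wait(T2) -> count=0 queue=[] holders={T2,T3}
Step 5: wait(T1) -> count=0 queue=[T1] holders={T2,T3}
Step 6: signal(T3) -> count=0 queue=[] holders={T1,T2}
Step 7: wait(T3) -> count=0 queue=[T3] holders={T1,T2}
Step 8: signal(T1) -> count=0 queue=[] holders={T2,T3}
Step 9: wait(T1) -> count=0 queue=[T1] holders={T2,T3}
Final holders: T2,T3

Answer: T2,T3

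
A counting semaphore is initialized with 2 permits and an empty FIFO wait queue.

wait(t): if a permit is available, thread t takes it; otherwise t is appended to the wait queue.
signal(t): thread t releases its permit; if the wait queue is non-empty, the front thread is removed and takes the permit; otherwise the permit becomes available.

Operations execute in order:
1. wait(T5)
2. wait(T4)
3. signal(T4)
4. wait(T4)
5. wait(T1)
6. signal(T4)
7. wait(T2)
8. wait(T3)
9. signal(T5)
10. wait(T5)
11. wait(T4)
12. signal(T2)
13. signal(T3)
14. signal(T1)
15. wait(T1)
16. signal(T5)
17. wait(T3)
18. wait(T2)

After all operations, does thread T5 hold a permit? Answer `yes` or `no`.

Step 1: wait(T5) -> count=1 queue=[] holders={T5}
Step 2: wait(T4) -> count=0 queue=[] holders={T4,T5}
Step 3: signal(T4) -> count=1 queue=[] holders={T5}
Step 4: wait(T4) -> count=0 queue=[] holders={T4,T5}
Step 5: wait(T1) -> count=0 queue=[T1] holders={T4,T5}
Step 6: signal(T4) -> count=0 queue=[] holders={T1,T5}
Step 7: wait(T2) -> count=0 queue=[T2] holders={T1,T5}
Step 8: wait(T3) -> count=0 queue=[T2,T3] holders={T1,T5}
Step 9: signal(T5) -> count=0 queue=[T3] holders={T1,T2}
Step 10: wait(T5) -> count=0 queue=[T3,T5] holders={T1,T2}
Step 11: wait(T4) -> count=0 queue=[T3,T5,T4] holders={T1,T2}
Step 12: signal(T2) -> count=0 queue=[T5,T4] holders={T1,T3}
Step 13: signal(T3) -> count=0 queue=[T4] holders={T1,T5}
Step 14: signal(T1) -> count=0 queue=[] holders={T4,T5}
Step 15: wait(T1) -> count=0 queue=[T1] holders={T4,T5}
Step 16: signal(T5) -> count=0 queue=[] holders={T1,T4}
Step 17: wait(T3) -> count=0 queue=[T3] holders={T1,T4}
Step 18: wait(T2) -> count=0 queue=[T3,T2] holders={T1,T4}
Final holders: {T1,T4} -> T5 not in holders

Answer: no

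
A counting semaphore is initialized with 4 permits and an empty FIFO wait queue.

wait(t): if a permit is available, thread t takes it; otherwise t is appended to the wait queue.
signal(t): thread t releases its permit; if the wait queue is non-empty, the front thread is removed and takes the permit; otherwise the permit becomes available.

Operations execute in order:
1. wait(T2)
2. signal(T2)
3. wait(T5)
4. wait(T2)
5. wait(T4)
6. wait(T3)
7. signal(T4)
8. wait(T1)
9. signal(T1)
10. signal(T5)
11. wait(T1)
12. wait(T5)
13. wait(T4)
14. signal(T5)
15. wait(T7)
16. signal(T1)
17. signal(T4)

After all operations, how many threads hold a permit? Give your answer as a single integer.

Step 1: wait(T2) -> count=3 queue=[] holders={T2}
Step 2: signal(T2) -> count=4 queue=[] holders={none}
Step 3: wait(T5) -> count=3 queue=[] holders={T5}
Step 4: wait(T2) -> count=2 queue=[] holders={T2,T5}
Step 5: wait(T4) -> count=1 queue=[] holders={T2,T4,T5}
Step 6: wait(T3) -> count=0 queue=[] holders={T2,T3,T4,T5}
Step 7: signal(T4) -> count=1 queue=[] holders={T2,T3,T5}
Step 8: wait(T1) -> count=0 queue=[] holders={T1,T2,T3,T5}
Step 9: signal(T1) -> count=1 queue=[] holders={T2,T3,T5}
Step 10: signal(T5) -> count=2 queue=[] holders={T2,T3}
Step 11: wait(T1) -> count=1 queue=[] holders={T1,T2,T3}
Step 12: wait(T5) -> count=0 queue=[] holders={T1,T2,T3,T5}
Step 13: wait(T4) -> count=0 queue=[T4] holders={T1,T2,T3,T5}
Step 14: signal(T5) -> count=0 queue=[] holders={T1,T2,T3,T4}
Step 15: wait(T7) -> count=0 queue=[T7] holders={T1,T2,T3,T4}
Step 16: signal(T1) -> count=0 queue=[] holders={T2,T3,T4,T7}
Step 17: signal(T4) -> count=1 queue=[] holders={T2,T3,T7}
Final holders: {T2,T3,T7} -> 3 thread(s)

Answer: 3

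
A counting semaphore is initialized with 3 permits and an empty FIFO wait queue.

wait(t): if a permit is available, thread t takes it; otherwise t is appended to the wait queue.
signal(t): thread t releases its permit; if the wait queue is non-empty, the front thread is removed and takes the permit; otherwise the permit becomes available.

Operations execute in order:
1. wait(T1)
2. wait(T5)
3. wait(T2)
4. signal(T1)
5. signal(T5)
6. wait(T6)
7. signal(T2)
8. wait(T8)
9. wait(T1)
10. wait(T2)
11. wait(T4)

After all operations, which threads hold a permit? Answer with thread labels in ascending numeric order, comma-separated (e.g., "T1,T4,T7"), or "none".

Answer: T1,T6,T8

Derivation:
Step 1: wait(T1) -> count=2 queue=[] holders={T1}
Step 2: wait(T5) -> count=1 queue=[] holders={T1,T5}
Step 3: wait(T2) -> count=0 queue=[] holders={T1,T2,T5}
Step 4: signal(T1) -> count=1 queue=[] holders={T2,T5}
Step 5: signal(T5) -> count=2 queue=[] holders={T2}
Step 6: wait(T6) -> count=1 queue=[] holders={T2,T6}
Step 7: signal(T2) -> count=2 queue=[] holders={T6}
Step 8: wait(T8) -> count=1 queue=[] holders={T6,T8}
Step 9: wait(T1) -> count=0 queue=[] holders={T1,T6,T8}
Step 10: wait(T2) -> count=0 queue=[T2] holders={T1,T6,T8}
Step 11: wait(T4) -> count=0 queue=[T2,T4] holders={T1,T6,T8}
Final holders: T1,T6,T8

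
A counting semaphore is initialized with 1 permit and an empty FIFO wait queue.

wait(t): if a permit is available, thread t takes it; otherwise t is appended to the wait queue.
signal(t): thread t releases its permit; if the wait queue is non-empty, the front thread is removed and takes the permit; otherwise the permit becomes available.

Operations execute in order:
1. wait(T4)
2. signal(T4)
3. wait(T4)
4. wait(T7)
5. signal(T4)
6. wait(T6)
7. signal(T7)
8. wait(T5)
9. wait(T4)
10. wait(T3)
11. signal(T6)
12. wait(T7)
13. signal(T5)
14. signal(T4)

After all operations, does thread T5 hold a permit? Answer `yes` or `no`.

Answer: no

Derivation:
Step 1: wait(T4) -> count=0 queue=[] holders={T4}
Step 2: signal(T4) -> count=1 queue=[] holders={none}
Step 3: wait(T4) -> count=0 queue=[] holders={T4}
Step 4: wait(T7) -> count=0 queue=[T7] holders={T4}
Step 5: signal(T4) -> count=0 queue=[] holders={T7}
Step 6: wait(T6) -> count=0 queue=[T6] holders={T7}
Step 7: signal(T7) -> count=0 queue=[] holders={T6}
Step 8: wait(T5) -> count=0 queue=[T5] holders={T6}
Step 9: wait(T4) -> count=0 queue=[T5,T4] holders={T6}
Step 10: wait(T3) -> count=0 queue=[T5,T4,T3] holders={T6}
Step 11: signal(T6) -> count=0 queue=[T4,T3] holders={T5}
Step 12: wait(T7) -> count=0 queue=[T4,T3,T7] holders={T5}
Step 13: signal(T5) -> count=0 queue=[T3,T7] holders={T4}
Step 14: signal(T4) -> count=0 queue=[T7] holders={T3}
Final holders: {T3} -> T5 not in holders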